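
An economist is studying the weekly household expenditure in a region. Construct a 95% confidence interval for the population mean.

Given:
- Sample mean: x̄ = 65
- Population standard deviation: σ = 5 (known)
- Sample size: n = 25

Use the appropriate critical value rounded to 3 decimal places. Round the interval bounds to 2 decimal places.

The population standard deviation σ is known, so use a z-interval (standard normal critical value).

For 95% confidence, z* = 1.96 (from standard normal table)

Standard error: SE = σ/√n = 5/√25 = 1.000000

Margin of error: E = z* × SE = 1.96 × 1.000000 = 1.9600

Z-interval: x̄ ± E = 65 ± 1.9600 = (63.0400, 66.9600)

Rounded to 2 decimal places:

(63.04, 66.96)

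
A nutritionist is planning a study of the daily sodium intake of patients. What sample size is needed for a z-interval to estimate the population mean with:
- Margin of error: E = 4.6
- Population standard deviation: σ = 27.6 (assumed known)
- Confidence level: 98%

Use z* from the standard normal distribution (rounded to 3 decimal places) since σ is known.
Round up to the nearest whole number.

Using z* since population σ is known (z-interval formula).

For 98% confidence, z* = 2.326 (from standard normal table)

Sample size formula for z-interval: n = (z*σ/E)²

n = (2.326 × 27.6 / 4.6)²
  = (13.956000)²
  = 194.7699

Round up to the nearest whole number: n = 195

195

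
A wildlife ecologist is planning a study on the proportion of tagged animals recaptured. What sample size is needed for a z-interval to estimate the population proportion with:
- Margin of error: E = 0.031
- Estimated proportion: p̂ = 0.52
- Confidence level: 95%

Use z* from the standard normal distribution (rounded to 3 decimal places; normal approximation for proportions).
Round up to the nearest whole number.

Using z* for proportion z-interval (normal approximation).

For 95% confidence, z* = 1.96 (from standard normal table)

Sample size formula for proportion z-interval: n = z*²p̂(1-p̂)/E²

n = 1.96² × 0.52 × 0.48 / 0.031²
  = 3.8416 × 0.2496 / 0.000961
  = 997.7766

Round up to the nearest whole number: n = 998

998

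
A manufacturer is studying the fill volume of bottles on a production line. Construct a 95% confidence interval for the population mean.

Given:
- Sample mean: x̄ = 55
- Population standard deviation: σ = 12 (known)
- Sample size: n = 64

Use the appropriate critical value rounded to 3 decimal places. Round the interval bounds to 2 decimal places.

The population standard deviation σ is known, so use a z-interval (standard normal critical value).

For 95% confidence, z* = 1.96 (from standard normal table)

Standard error: SE = σ/√n = 12/√64 = 1.500000

Margin of error: E = z* × SE = 1.96 × 1.500000 = 2.9400

Z-interval: x̄ ± E = 55 ± 2.9400 = (52.0600, 57.9400)

Rounded to 2 decimal places:

(52.06, 57.94)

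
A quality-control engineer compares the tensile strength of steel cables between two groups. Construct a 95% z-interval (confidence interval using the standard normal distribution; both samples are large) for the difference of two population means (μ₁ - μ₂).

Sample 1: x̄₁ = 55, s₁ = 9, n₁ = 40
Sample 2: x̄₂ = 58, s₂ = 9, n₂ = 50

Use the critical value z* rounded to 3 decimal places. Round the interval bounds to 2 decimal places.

Both samples are large (n₁ = 40 ≥ 30, n₂ = 50 ≥ 30), so a z-interval for the difference of means applies.

Point estimate: x̄₁ - x̄₂ = 55 - 58 = -3

Standard error: SE = √(s₁²/n₁ + s₂²/n₂)
= √(9²/40 + 9²/50)
= √(2.025000 + 1.620000)
= 1.909188

For 95% confidence, z* = 1.96 (from standard normal table)
Margin of error: E = z* × SE = 1.96 × 1.909188 = 3.7420

Z-interval: (x̄₁ - x̄₂) ± E = -3 ± 3.7420 = (-6.7420, 0.7420)

Rounded to 2 decimal places:

(-6.74, 0.74)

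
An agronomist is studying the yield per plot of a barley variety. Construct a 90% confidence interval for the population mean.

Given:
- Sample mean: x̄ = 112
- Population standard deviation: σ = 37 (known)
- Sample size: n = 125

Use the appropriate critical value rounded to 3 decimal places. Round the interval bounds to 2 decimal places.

The population standard deviation σ is known, so use a z-interval (standard normal critical value).

For 90% confidence, z* = 1.645 (from standard normal table)

Standard error: SE = σ/√n = 37/√125 = 3.309381

Margin of error: E = z* × SE = 1.645 × 3.309381 = 5.4439

Z-interval: x̄ ± E = 112 ± 5.4439 = (106.5561, 117.4439)

Rounded to 2 decimal places:

(106.56, 117.44)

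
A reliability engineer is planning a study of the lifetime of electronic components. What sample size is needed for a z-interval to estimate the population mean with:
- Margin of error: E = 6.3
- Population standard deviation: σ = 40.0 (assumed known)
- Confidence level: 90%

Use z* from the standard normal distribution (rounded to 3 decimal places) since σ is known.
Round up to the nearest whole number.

Using z* since population σ is known (z-interval formula).

For 90% confidence, z* = 1.645 (from standard normal table)

Sample size formula for z-interval: n = (z*σ/E)²

n = (1.645 × 40.0 / 6.3)²
  = (10.444444)²
  = 109.0864

Round up to the nearest whole number: n = 110

110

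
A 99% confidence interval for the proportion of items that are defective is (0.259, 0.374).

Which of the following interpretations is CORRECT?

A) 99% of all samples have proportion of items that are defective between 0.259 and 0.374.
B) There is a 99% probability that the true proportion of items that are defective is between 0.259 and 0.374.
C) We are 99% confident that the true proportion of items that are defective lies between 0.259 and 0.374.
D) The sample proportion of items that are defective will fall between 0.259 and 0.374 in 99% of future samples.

A confidence interval represents our confidence in the procedure, not a probability statement about the parameter.

Key concept: If we repeated this sampling process many times and computed a 99% CI each time, about 99% of those intervals would contain the true population parameter.

For this specific interval (0.259, 0.374):
- Midpoint (point estimate): 0.3165
- Margin of error: 0.0575

The correct interpretation is the one stating confidence that the true parameter lies in the interval — option C.

C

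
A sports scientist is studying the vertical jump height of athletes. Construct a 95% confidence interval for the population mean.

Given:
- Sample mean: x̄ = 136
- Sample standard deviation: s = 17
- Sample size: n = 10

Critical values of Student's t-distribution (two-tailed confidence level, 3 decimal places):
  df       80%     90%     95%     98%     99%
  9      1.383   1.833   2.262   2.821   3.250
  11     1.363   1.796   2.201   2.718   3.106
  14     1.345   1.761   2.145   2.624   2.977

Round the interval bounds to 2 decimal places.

The population standard deviation σ is unknown (only the sample standard deviation s is given), so use a t-interval with df = n - 1 = 10 - 1 = 9.

For 95% confidence with df = 9, t* = 2.262 (from t-table)

Standard error: SE = s/√n = 17/√10 = 5.375872

Margin of error: E = t* × SE = 2.262 × 5.375872 = 12.1602

T-interval: x̄ ± E = 136 ± 12.1602 = (123.8398, 148.1602)

Rounded to 2 decimal places:

(123.84, 148.16)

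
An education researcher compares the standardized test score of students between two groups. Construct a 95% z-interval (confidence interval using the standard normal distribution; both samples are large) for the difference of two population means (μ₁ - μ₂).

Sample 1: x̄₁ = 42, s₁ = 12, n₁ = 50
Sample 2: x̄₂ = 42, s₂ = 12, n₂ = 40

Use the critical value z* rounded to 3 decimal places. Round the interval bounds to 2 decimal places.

Both samples are large (n₁ = 50 ≥ 30, n₂ = 40 ≥ 30), so a z-interval for the difference of means applies.

Point estimate: x̄₁ - x̄₂ = 42 - 42 = 0

Standard error: SE = √(s₁²/n₁ + s₂²/n₂)
= √(12²/50 + 12²/40)
= √(2.880000 + 3.600000)
= 2.545584

For 95% confidence, z* = 1.96 (from standard normal table)
Margin of error: E = z* × SE = 1.96 × 2.545584 = 4.9893

Z-interval: (x̄₁ - x̄₂) ± E = 0 ± 4.9893 = (-4.9893, 4.9893)

Rounded to 2 decimal places:

(-4.99, 4.99)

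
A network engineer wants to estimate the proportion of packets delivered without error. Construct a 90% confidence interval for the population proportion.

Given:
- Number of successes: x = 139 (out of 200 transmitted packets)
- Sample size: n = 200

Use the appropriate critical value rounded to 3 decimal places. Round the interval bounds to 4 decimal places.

Sample proportion: p̂ = 139/200 = 0.695000

Check conditions for normal approximation:
  np̂ = 139 ≥ 10 ✓
  n(1-p̂) = 61 ≥ 10 ✓

The sample is large enough, so use a z-interval (normal approximation) for the proportion.

For 90% confidence, z* = 1.645 (from standard normal table)

Standard error: SE = √(p̂(1-p̂)/n) = √(0.695000×0.305000/200) = 0.03255572

Margin of error: E = z* × SE = 1.645 × 0.03255572 = 0.053554

Z-interval: p̂ ± E = 0.695000 ± 0.053554 = (0.641446, 0.748554)

Rounded to 4 decimal places:

(0.6414, 0.7486)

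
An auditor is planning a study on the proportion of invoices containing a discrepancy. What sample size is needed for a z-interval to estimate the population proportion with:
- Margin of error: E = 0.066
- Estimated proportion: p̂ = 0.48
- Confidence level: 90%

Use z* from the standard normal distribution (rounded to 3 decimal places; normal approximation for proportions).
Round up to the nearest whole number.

Using z* for proportion z-interval (normal approximation).

For 90% confidence, z* = 1.645 (from standard normal table)

Sample size formula for proportion z-interval: n = z*²p̂(1-p̂)/E²

n = 1.645² × 0.48 × 0.52 / 0.066²
  = 2.706025 × 0.2496 / 0.004356
  = 155.0560

Round up to the nearest whole number: n = 156

156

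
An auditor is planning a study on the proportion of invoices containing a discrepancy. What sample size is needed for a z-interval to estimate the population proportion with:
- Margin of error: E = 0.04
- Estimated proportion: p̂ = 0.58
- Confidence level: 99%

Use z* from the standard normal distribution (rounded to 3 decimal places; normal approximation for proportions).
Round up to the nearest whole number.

Using z* for proportion z-interval (normal approximation).

For 99% confidence, z* = 2.576 (from standard normal table)

Sample size formula for proportion z-interval: n = z*²p̂(1-p̂)/E²

n = 2.576² × 0.58 × 0.42 / 0.04²
  = 6.635776 × 0.2436 / 0.0016
  = 1010.2969

Round up to the nearest whole number: n = 1011

1011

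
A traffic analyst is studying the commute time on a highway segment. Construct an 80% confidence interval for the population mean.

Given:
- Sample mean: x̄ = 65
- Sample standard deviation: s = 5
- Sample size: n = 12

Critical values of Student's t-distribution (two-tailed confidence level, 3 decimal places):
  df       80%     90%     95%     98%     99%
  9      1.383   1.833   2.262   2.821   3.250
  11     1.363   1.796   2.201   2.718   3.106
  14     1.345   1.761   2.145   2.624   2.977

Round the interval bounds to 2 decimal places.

The population standard deviation σ is unknown (only the sample standard deviation s is given), so use a t-interval with df = n - 1 = 12 - 1 = 11.

For 80% confidence with df = 11, t* = 1.363 (from t-table)

Standard error: SE = s/√n = 5/√12 = 1.443376

Margin of error: E = t* × SE = 1.363 × 1.443376 = 1.9673

T-interval: x̄ ± E = 65 ± 1.9673 = (63.0327, 66.9673)

Rounded to 2 decimal places:

(63.03, 66.97)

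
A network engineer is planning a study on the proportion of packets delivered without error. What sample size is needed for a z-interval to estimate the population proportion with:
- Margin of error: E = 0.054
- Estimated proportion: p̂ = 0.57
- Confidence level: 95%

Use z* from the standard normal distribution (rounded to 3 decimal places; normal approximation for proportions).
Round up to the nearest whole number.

Using z* for proportion z-interval (normal approximation).

For 95% confidence, z* = 1.96 (from standard normal table)

Sample size formula for proportion z-interval: n = z*²p̂(1-p̂)/E²

n = 1.96² × 0.57 × 0.43 / 0.054²
  = 3.8416 × 0.2451 / 0.002916
  = 322.8999

Round up to the nearest whole number: n = 323

323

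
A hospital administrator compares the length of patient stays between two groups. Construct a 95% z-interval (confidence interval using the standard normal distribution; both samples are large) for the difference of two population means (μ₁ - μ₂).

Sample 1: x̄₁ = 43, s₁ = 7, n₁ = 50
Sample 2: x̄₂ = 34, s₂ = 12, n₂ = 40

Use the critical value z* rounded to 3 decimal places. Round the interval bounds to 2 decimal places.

Both samples are large (n₁ = 50 ≥ 30, n₂ = 40 ≥ 30), so a z-interval for the difference of means applies.

Point estimate: x̄₁ - x̄₂ = 43 - 34 = 9

Standard error: SE = √(s₁²/n₁ + s₂²/n₂)
= √(7²/50 + 12²/40)
= √(0.980000 + 3.600000)
= 2.140093

For 95% confidence, z* = 1.96 (from standard normal table)
Margin of error: E = z* × SE = 1.96 × 2.140093 = 4.1946

Z-interval: (x̄₁ - x̄₂) ± E = 9 ± 4.1946 = (4.8054, 13.1946)

Rounded to 2 decimal places:

(4.81, 13.19)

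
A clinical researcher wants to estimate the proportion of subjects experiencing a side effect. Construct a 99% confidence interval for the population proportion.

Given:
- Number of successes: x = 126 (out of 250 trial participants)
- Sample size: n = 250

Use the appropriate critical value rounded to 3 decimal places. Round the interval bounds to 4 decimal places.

Sample proportion: p̂ = 126/250 = 0.504000

Check conditions for normal approximation:
  np̂ = 126 ≥ 10 ✓
  n(1-p̂) = 124 ≥ 10 ✓

The sample is large enough, so use a z-interval (normal approximation) for the proportion.

For 99% confidence, z* = 2.576 (from standard normal table)

Standard error: SE = √(p̂(1-p̂)/n) = √(0.504000×0.496000/250) = 0.03162176

Margin of error: E = z* × SE = 2.576 × 0.03162176 = 0.081458

Z-interval: p̂ ± E = 0.504000 ± 0.081458 = (0.422542, 0.585458)

Rounded to 4 decimal places:

(0.4225, 0.5855)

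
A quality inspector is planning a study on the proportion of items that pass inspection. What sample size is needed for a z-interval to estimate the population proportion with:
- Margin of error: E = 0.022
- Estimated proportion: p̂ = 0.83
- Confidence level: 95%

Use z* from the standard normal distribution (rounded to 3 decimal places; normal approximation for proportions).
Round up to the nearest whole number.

Using z* for proportion z-interval (normal approximation).

For 95% confidence, z* = 1.96 (from standard normal table)

Sample size formula for proportion z-interval: n = z*²p̂(1-p̂)/E²

n = 1.96² × 0.83 × 0.17 / 0.022²
  = 3.8416 × 0.1411 / 0.000484
  = 1119.9375

Round up to the nearest whole number: n = 1120

1120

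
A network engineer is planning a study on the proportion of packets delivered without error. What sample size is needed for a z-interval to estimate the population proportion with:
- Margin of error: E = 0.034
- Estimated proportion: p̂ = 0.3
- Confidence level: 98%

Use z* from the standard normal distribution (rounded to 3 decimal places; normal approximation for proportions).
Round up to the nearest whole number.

Using z* for proportion z-interval (normal approximation).

For 98% confidence, z* = 2.326 (from standard normal table)

Sample size formula for proportion z-interval: n = z*²p̂(1-p̂)/E²

n = 2.326² × 0.3 × 0.7 / 0.034²
  = 5.410276 × 0.21 / 0.001156
  = 982.8356

Round up to the nearest whole number: n = 983

983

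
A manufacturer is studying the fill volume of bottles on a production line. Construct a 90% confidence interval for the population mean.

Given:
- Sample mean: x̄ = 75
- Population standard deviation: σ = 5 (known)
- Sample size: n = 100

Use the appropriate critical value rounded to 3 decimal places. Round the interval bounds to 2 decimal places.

The population standard deviation σ is known, so use a z-interval (standard normal critical value).

For 90% confidence, z* = 1.645 (from standard normal table)

Standard error: SE = σ/√n = 5/√100 = 0.500000

Margin of error: E = z* × SE = 1.645 × 0.500000 = 0.8225

Z-interval: x̄ ± E = 75 ± 0.8225 = (74.1775, 75.8225)

Rounded to 2 decimal places:

(74.18, 75.82)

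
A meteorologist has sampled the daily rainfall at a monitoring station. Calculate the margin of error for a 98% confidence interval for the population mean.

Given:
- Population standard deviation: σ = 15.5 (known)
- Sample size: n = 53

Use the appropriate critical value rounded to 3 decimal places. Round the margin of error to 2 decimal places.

The population standard deviation σ is known, so use the z-interval margin of error formula.

For 98% confidence, z* = 2.326 (from standard normal table)

Margin of error formula for z-interval: E = z* × σ/√n

E = 2.326 × 15.5/√53
  = 2.326 × 2.129089
  = 4.9523

Rounded to 2 decimal places:

4.95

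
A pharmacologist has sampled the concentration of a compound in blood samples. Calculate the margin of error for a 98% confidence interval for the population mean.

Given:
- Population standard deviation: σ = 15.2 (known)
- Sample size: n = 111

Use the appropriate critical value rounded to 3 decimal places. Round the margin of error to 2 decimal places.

The population standard deviation σ is known, so use the z-interval margin of error formula.

For 98% confidence, z* = 2.326 (from standard normal table)

Margin of error formula for z-interval: E = z* × σ/√n

E = 2.326 × 15.2/√111
  = 2.326 × 1.442720
  = 3.3558

Rounded to 2 decimal places:

3.36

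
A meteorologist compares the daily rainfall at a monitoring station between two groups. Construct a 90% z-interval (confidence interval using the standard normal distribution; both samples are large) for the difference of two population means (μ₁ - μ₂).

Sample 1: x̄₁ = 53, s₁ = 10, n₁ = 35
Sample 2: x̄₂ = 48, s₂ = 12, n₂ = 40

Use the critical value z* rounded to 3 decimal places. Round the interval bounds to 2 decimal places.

Both samples are large (n₁ = 35 ≥ 30, n₂ = 40 ≥ 30), so a z-interval for the difference of means applies.

Point estimate: x̄₁ - x̄₂ = 53 - 48 = 5

Standard error: SE = √(s₁²/n₁ + s₂²/n₂)
= √(10²/35 + 12²/40)
= √(2.857143 + 3.600000)
= 2.541091

For 90% confidence, z* = 1.645 (from standard normal table)
Margin of error: E = z* × SE = 1.645 × 2.541091 = 4.1801

Z-interval: (x̄₁ - x̄₂) ± E = 5 ± 4.1801 = (0.8199, 9.1801)

Rounded to 2 decimal places:

(0.82, 9.18)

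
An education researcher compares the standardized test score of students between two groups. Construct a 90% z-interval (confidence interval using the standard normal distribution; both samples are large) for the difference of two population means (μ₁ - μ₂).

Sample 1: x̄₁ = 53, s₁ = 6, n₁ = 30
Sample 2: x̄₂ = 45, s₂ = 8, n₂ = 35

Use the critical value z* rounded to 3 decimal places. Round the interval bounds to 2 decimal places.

Both samples are large (n₁ = 30 ≥ 30, n₂ = 35 ≥ 30), so a z-interval for the difference of means applies.

Point estimate: x̄₁ - x̄₂ = 53 - 45 = 8

Standard error: SE = √(s₁²/n₁ + s₂²/n₂)
= √(6²/30 + 8²/35)
= √(1.200000 + 1.828571)
= 1.740279

For 90% confidence, z* = 1.645 (from standard normal table)
Margin of error: E = z* × SE = 1.645 × 1.740279 = 2.8628

Z-interval: (x̄₁ - x̄₂) ± E = 8 ± 2.8628 = (5.1372, 10.8628)

Rounded to 2 decimal places:

(5.14, 10.86)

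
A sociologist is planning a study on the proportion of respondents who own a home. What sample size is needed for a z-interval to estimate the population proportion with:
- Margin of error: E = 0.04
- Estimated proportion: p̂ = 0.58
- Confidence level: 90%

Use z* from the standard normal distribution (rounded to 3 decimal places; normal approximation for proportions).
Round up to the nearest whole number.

Using z* for proportion z-interval (normal approximation).

For 90% confidence, z* = 1.645 (from standard normal table)

Sample size formula for proportion z-interval: n = z*²p̂(1-p̂)/E²

n = 1.645² × 0.58 × 0.42 / 0.04²
  = 2.706025 × 0.2436 / 0.0016
  = 411.9923

Round up to the nearest whole number: n = 412

412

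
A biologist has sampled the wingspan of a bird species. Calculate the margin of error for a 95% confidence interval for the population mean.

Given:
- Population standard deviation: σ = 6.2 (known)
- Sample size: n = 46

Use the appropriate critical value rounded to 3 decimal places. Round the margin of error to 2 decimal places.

The population standard deviation σ is known, so use the z-interval margin of error formula.

For 95% confidence, z* = 1.96 (from standard normal table)

Margin of error formula for z-interval: E = z* × σ/√n

E = 1.96 × 6.2/√46
  = 1.96 × 0.914140
  = 1.7917

Rounded to 2 decimal places:

1.79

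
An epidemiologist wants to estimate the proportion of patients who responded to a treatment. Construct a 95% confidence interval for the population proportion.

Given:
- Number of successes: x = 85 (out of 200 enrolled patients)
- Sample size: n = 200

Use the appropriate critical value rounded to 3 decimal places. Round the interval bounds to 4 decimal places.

Sample proportion: p̂ = 85/200 = 0.425000

Check conditions for normal approximation:
  np̂ = 85 ≥ 10 ✓
  n(1-p̂) = 115 ≥ 10 ✓

The sample is large enough, so use a z-interval (normal approximation) for the proportion.

For 95% confidence, z* = 1.96 (from standard normal table)

Standard error: SE = √(p̂(1-p̂)/n) = √(0.425000×0.575000/200) = 0.03495533

Margin of error: E = z* × SE = 1.96 × 0.03495533 = 0.068512

Z-interval: p̂ ± E = 0.425000 ± 0.068512 = (0.356488, 0.493512)

Rounded to 4 decimal places:

(0.3565, 0.4935)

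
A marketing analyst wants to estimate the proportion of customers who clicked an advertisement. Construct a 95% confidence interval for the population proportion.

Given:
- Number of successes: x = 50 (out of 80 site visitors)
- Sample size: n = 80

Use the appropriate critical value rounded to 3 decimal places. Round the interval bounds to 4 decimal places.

Sample proportion: p̂ = 50/80 = 0.625000

Check conditions for normal approximation:
  np̂ = 50 ≥ 10 ✓
  n(1-p̂) = 30 ≥ 10 ✓

The sample is large enough, so use a z-interval (normal approximation) for the proportion.

For 95% confidence, z* = 1.96 (from standard normal table)

Standard error: SE = √(p̂(1-p̂)/n) = √(0.625000×0.375000/80) = 0.05412659

Margin of error: E = z* × SE = 1.96 × 0.05412659 = 0.106088

Z-interval: p̂ ± E = 0.625000 ± 0.106088 = (0.518912, 0.731088)

Rounded to 4 decimal places:

(0.5189, 0.7311)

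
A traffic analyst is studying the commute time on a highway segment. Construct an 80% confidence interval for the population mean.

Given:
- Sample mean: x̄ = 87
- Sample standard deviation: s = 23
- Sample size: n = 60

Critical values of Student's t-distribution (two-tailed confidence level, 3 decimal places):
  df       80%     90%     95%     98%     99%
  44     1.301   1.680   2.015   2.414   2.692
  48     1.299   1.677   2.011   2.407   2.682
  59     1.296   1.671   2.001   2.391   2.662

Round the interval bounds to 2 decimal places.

The population standard deviation σ is unknown (only the sample standard deviation s is given), so use a t-interval with df = n - 1 = 60 - 1 = 59.

For 80% confidence with df = 59, t* = 1.296 (from t-table)

Standard error: SE = s/√n = 23/√60 = 2.969287

Margin of error: E = t* × SE = 1.296 × 2.969287 = 3.8482

T-interval: x̄ ± E = 87 ± 3.8482 = (83.1518, 90.8482)

Rounded to 2 decimal places:

(83.15, 90.85)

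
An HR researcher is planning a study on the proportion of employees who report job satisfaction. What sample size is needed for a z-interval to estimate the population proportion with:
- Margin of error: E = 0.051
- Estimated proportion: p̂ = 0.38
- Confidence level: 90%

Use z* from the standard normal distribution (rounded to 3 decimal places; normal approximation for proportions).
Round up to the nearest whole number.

Using z* for proportion z-interval (normal approximation).

For 90% confidence, z* = 1.645 (from standard normal table)

Sample size formula for proportion z-interval: n = z*²p̂(1-p̂)/E²

n = 1.645² × 0.38 × 0.62 / 0.051²
  = 2.706025 × 0.2356 / 0.002601
  = 245.1132

Round up to the nearest whole number: n = 246

246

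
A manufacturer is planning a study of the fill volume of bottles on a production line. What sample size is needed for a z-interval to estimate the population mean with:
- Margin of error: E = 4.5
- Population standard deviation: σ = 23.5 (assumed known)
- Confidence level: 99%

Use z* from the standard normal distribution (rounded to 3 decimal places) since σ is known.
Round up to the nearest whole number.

Using z* since population σ is known (z-interval formula).

For 99% confidence, z* = 2.576 (from standard normal table)

Sample size formula for z-interval: n = (z*σ/E)²

n = (2.576 × 23.5 / 4.5)²
  = (13.452444)²
  = 180.9683

Round up to the nearest whole number: n = 181

181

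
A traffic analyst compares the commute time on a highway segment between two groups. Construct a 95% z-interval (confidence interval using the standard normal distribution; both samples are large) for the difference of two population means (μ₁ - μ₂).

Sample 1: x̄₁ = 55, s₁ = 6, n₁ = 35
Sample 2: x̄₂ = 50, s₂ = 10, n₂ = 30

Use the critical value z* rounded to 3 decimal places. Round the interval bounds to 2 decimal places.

Both samples are large (n₁ = 35 ≥ 30, n₂ = 30 ≥ 30), so a z-interval for the difference of means applies.

Point estimate: x̄₁ - x̄₂ = 55 - 50 = 5

Standard error: SE = √(s₁²/n₁ + s₂²/n₂)
= √(6²/35 + 10²/30)
= √(1.028571 + 3.333333)
= 2.088517

For 95% confidence, z* = 1.96 (from standard normal table)
Margin of error: E = z* × SE = 1.96 × 2.088517 = 4.0935

Z-interval: (x̄₁ - x̄₂) ± E = 5 ± 4.0935 = (0.9065, 9.0935)

Rounded to 2 decimal places:

(0.91, 9.09)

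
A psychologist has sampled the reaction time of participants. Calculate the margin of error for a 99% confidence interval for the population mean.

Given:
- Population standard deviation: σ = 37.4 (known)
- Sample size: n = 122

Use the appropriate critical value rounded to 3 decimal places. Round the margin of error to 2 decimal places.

The population standard deviation σ is known, so use the z-interval margin of error formula.

For 99% confidence, z* = 2.576 (from standard normal table)

Margin of error formula for z-interval: E = z* × σ/√n

E = 2.576 × 37.4/√122
  = 2.576 × 3.386037
  = 8.7224

Rounded to 2 decimal places:

8.72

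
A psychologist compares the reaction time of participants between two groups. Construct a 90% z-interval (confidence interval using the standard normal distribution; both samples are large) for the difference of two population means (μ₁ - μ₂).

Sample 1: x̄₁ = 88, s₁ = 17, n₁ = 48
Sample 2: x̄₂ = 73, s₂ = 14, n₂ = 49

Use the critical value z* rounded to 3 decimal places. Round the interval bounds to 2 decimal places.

Both samples are large (n₁ = 48 ≥ 30, n₂ = 49 ≥ 30), so a z-interval for the difference of means applies.

Point estimate: x̄₁ - x̄₂ = 88 - 73 = 15

Standard error: SE = √(s₁²/n₁ + s₂²/n₂)
= √(17²/48 + 14²/49)
= √(6.020833 + 4.000000)
= 3.165570

For 90% confidence, z* = 1.645 (from standard normal table)
Margin of error: E = z* × SE = 1.645 × 3.165570 = 5.2074

Z-interval: (x̄₁ - x̄₂) ± E = 15 ± 5.2074 = (9.7926, 20.2074)

Rounded to 2 decimal places:

(9.79, 20.21)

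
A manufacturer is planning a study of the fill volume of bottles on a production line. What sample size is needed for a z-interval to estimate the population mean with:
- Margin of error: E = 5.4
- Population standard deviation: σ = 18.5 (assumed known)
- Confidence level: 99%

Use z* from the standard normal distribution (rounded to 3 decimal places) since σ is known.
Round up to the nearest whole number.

Using z* since population σ is known (z-interval formula).

For 99% confidence, z* = 2.576 (from standard normal table)

Sample size formula for z-interval: n = (z*σ/E)²

n = (2.576 × 18.5 / 5.4)²
  = (8.825185)²
  = 77.8839

Round up to the nearest whole number: n = 78

78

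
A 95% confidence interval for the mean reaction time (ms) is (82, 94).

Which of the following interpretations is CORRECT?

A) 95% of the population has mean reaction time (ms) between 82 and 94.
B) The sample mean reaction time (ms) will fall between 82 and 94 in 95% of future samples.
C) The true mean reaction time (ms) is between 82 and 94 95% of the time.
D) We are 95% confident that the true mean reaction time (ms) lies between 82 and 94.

A confidence interval represents our confidence in the procedure, not a probability statement about the parameter.

Key concept: If we repeated this sampling process many times and computed a 95% CI each time, about 95% of those intervals would contain the true population parameter.

For this specific interval (82, 94):
- Midpoint (point estimate): 88
- Margin of error: 6

The correct interpretation is the one stating confidence that the true parameter lies in the interval — option D.

D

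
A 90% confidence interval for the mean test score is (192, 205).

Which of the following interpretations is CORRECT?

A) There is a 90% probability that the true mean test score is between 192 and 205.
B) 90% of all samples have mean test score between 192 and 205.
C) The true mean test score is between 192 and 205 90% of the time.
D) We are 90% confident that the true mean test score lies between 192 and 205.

A confidence interval represents our confidence in the procedure, not a probability statement about the parameter.

Key concept: If we repeated this sampling process many times and computed a 90% CI each time, about 90% of those intervals would contain the true population parameter.

For this specific interval (192, 205):
- Midpoint (point estimate): 198.5
- Margin of error: 6.5

The correct interpretation is the one stating confidence that the true parameter lies in the interval — option D.

D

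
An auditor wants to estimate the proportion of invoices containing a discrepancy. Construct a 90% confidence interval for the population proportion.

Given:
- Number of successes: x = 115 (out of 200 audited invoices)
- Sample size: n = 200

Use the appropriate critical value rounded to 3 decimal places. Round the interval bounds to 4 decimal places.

Sample proportion: p̂ = 115/200 = 0.575000

Check conditions for normal approximation:
  np̂ = 115 ≥ 10 ✓
  n(1-p̂) = 85 ≥ 10 ✓

The sample is large enough, so use a z-interval (normal approximation) for the proportion.

For 90% confidence, z* = 1.645 (from standard normal table)

Standard error: SE = √(p̂(1-p̂)/n) = √(0.575000×0.425000/200) = 0.03495533

Margin of error: E = z* × SE = 1.645 × 0.03495533 = 0.057502

Z-interval: p̂ ± E = 0.575000 ± 0.057502 = (0.517498, 0.632502)

Rounded to 4 decimal places:

(0.5175, 0.6325)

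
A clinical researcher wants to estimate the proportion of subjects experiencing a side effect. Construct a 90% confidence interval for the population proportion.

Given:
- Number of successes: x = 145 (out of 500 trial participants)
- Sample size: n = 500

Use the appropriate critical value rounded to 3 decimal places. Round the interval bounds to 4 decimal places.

Sample proportion: p̂ = 145/500 = 0.290000

Check conditions for normal approximation:
  np̂ = 145 ≥ 10 ✓
  n(1-p̂) = 355 ≥ 10 ✓

The sample is large enough, so use a z-interval (normal approximation) for the proportion.

For 90% confidence, z* = 1.645 (from standard normal table)

Standard error: SE = √(p̂(1-p̂)/n) = √(0.290000×0.710000/500) = 0.02029286

Margin of error: E = z* × SE = 1.645 × 0.02029286 = 0.033382

Z-interval: p̂ ± E = 0.290000 ± 0.033382 = (0.256618, 0.323382)

Rounded to 4 decimal places:

(0.2566, 0.3234)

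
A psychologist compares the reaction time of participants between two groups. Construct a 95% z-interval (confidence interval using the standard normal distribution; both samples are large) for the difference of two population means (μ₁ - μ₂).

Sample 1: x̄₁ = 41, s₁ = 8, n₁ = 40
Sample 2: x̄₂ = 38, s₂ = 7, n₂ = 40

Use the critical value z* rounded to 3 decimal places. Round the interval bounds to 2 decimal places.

Both samples are large (n₁ = 40 ≥ 30, n₂ = 40 ≥ 30), so a z-interval for the difference of means applies.

Point estimate: x̄₁ - x̄₂ = 41 - 38 = 3

Standard error: SE = √(s₁²/n₁ + s₂²/n₂)
= √(8²/40 + 7²/40)
= √(1.600000 + 1.225000)
= 1.680774

For 95% confidence, z* = 1.96 (from standard normal table)
Margin of error: E = z* × SE = 1.96 × 1.680774 = 3.2943

Z-interval: (x̄₁ - x̄₂) ± E = 3 ± 3.2943 = (-0.2943, 6.2943)

Rounded to 2 decimal places:

(-0.29, 6.29)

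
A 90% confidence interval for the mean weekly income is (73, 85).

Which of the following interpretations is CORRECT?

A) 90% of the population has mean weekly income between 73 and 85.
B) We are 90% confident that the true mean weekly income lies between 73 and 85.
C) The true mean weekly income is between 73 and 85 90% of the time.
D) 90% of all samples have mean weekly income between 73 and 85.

A confidence interval represents our confidence in the procedure, not a probability statement about the parameter.

Key concept: If we repeated this sampling process many times and computed a 90% CI each time, about 90% of those intervals would contain the true population parameter.

For this specific interval (73, 85):
- Midpoint (point estimate): 79
- Margin of error: 6

The correct interpretation is the one stating confidence that the true parameter lies in the interval — option B.

B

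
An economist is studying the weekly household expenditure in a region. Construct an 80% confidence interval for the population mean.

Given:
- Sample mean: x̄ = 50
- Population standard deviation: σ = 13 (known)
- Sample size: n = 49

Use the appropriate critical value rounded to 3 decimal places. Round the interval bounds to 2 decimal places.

The population standard deviation σ is known, so use a z-interval (standard normal critical value).

For 80% confidence, z* = 1.282 (from standard normal table)

Standard error: SE = σ/√n = 13/√49 = 1.857143

Margin of error: E = z* × SE = 1.282 × 1.857143 = 2.3809

Z-interval: x̄ ± E = 50 ± 2.3809 = (47.6191, 52.3809)

Rounded to 2 decimal places:

(47.62, 52.38)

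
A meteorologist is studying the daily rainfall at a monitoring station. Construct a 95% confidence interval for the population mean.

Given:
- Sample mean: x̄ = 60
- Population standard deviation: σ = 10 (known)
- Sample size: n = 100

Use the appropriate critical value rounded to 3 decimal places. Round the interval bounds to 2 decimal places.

The population standard deviation σ is known, so use a z-interval (standard normal critical value).

For 95% confidence, z* = 1.96 (from standard normal table)

Standard error: SE = σ/√n = 10/√100 = 1.000000

Margin of error: E = z* × SE = 1.96 × 1.000000 = 1.9600

Z-interval: x̄ ± E = 60 ± 1.9600 = (58.0400, 61.9600)

Rounded to 2 decimal places:

(58.04, 61.96)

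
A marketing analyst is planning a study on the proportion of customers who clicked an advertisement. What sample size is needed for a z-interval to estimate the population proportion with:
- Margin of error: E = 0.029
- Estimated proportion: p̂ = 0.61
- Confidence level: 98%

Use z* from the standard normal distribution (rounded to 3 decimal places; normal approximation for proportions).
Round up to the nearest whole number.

Using z* for proportion z-interval (normal approximation).

For 98% confidence, z* = 2.326 (from standard normal table)

Sample size formula for proportion z-interval: n = z*²p̂(1-p̂)/E²

n = 2.326² × 0.61 × 0.39 / 0.029²
  = 5.410276 × 0.2379 / 0.000841
  = 1530.4455

Round up to the nearest whole number: n = 1531

1531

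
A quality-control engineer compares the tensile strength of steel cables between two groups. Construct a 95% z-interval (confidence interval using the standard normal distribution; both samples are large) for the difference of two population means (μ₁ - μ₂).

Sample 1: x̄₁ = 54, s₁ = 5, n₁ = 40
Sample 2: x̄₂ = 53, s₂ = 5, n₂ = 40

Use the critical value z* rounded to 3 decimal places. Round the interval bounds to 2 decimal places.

Both samples are large (n₁ = 40 ≥ 30, n₂ = 40 ≥ 30), so a z-interval for the difference of means applies.

Point estimate: x̄₁ - x̄₂ = 54 - 53 = 1

Standard error: SE = √(s₁²/n₁ + s₂²/n₂)
= √(5²/40 + 5²/40)
= √(0.625000 + 0.625000)
= 1.118034

For 95% confidence, z* = 1.96 (from standard normal table)
Margin of error: E = z* × SE = 1.96 × 1.118034 = 2.1913

Z-interval: (x̄₁ - x̄₂) ± E = 1 ± 2.1913 = (-1.1913, 3.1913)

Rounded to 2 decimal places:

(-1.19, 3.19)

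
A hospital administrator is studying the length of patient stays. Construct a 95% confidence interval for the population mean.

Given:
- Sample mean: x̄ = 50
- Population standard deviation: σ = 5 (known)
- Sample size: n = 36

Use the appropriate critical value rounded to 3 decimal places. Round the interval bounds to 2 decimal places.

The population standard deviation σ is known, so use a z-interval (standard normal critical value).

For 95% confidence, z* = 1.96 (from standard normal table)

Standard error: SE = σ/√n = 5/√36 = 0.833333

Margin of error: E = z* × SE = 1.96 × 0.833333 = 1.6333

Z-interval: x̄ ± E = 50 ± 1.6333 = (48.3667, 51.6333)

Rounded to 2 decimal places:

(48.37, 51.63)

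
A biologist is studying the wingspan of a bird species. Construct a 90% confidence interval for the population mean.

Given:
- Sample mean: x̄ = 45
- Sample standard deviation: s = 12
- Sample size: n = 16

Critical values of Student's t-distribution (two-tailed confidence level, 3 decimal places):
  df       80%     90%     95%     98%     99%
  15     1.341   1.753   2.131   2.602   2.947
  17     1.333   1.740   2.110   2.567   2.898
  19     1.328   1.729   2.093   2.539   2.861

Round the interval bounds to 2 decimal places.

The population standard deviation σ is unknown (only the sample standard deviation s is given), so use a t-interval with df = n - 1 = 16 - 1 = 15.

For 90% confidence with df = 15, t* = 1.753 (from t-table)

Standard error: SE = s/√n = 12/√16 = 3.000000

Margin of error: E = t* × SE = 1.753 × 3.000000 = 5.2590

T-interval: x̄ ± E = 45 ± 5.2590 = (39.7410, 50.2590)

Rounded to 2 decimal places:

(39.74, 50.26)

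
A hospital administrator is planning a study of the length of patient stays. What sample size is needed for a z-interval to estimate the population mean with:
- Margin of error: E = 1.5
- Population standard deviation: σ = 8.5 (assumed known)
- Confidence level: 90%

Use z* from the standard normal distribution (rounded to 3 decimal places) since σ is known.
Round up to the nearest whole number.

Using z* since population σ is known (z-interval formula).

For 90% confidence, z* = 1.645 (from standard normal table)

Sample size formula for z-interval: n = (z*σ/E)²

n = (1.645 × 8.5 / 1.5)²
  = (9.321667)²
  = 86.8935

Round up to the nearest whole number: n = 87

87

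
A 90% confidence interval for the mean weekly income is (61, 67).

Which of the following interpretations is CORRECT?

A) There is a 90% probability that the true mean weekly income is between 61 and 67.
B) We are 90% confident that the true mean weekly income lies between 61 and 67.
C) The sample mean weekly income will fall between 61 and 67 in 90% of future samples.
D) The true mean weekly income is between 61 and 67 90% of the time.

A confidence interval represents our confidence in the procedure, not a probability statement about the parameter.

Key concept: If we repeated this sampling process many times and computed a 90% CI each time, about 90% of those intervals would contain the true population parameter.

For this specific interval (61, 67):
- Midpoint (point estimate): 64
- Margin of error: 3

The correct interpretation is the one stating confidence that the true parameter lies in the interval — option B.

B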